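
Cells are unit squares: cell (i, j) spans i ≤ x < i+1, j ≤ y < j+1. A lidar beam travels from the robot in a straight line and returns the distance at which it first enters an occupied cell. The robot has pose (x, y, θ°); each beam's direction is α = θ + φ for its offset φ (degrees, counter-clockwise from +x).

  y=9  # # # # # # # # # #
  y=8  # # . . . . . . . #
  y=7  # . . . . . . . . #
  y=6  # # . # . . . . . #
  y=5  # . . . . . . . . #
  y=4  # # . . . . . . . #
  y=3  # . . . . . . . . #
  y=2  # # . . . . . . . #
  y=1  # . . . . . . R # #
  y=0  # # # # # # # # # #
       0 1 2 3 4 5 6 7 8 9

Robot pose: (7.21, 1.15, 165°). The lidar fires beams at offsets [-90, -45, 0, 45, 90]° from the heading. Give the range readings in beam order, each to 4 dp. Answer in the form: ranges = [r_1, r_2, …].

beam 1: φ=-90°, α=75°
  direction (0.2588, 0.9659); cell (7,1); t to first gridline: x 3.0523, y 0.8800 (then +3.8637 / +1.0353)
    (7,2) via y @ 0.8800
    (7,3) via y @ 1.9153
    (7,4) via y @ 2.9505
    (8,4) via x @ 3.0523
    (8,5) via y @ 3.9858
    (8,6) via y @ 5.0211
    (8,7) via y @ 6.0564
    (9,7) via x @ 6.9160  # hit
  → r_1 = 6.9160
beam 2: φ=-45°, α=120°
  direction (-0.5000, 0.8660); cell (7,1); t to first gridline: x 0.4200, y 0.9815 (then +2.0000 / +1.1547)
    (6,1) via x @ 0.4200
    (6,2) via y @ 0.9815
    (6,3) via y @ 2.1362
    (5,3) via x @ 2.4200
    (5,4) via y @ 3.2909
    (4,4) via x @ 4.4200
    (4,5) via y @ 4.4456
    (4,6) via y @ 5.6003
    (3,6) via x @ 6.4200  # hit
  → r_2 = 6.4200
beam 3: φ=0°, α=165°
  direction (-0.9659, 0.2588); cell (7,1); t to first gridline: x 0.2174, y 3.2841 (then +1.0353 / +3.8637)
    (6,1) via x @ 0.2174
    (5,1) via x @ 1.2527
    (4,1) via x @ 2.2880
    (4,2) via y @ 3.2841
    (3,2) via x @ 3.3232
    (2,2) via x @ 4.3585
    (1,2) via x @ 5.3938  # hit
  → r_3 = 5.3938
beam 4: φ=45°, α=210°
  direction (-0.8660, -0.5000); cell (7,1); t to first gridline: x 0.2425, y 0.3000 (then +1.1547 / +2.0000)
    (6,1) via x @ 0.2425
    (6,0) via y @ 0.3000  # hit
  → r_4 = 0.3000
beam 5: φ=90°, α=255°
  direction (-0.2588, -0.9659); cell (7,1); t to first gridline: x 0.8114, y 0.1553 (then +3.8637 / +1.0353)
    (7,0) via y @ 0.1553  # hit
  → r_5 = 0.1553

ranges = [6.9160, 6.4200, 5.3938, 0.3000, 0.1553]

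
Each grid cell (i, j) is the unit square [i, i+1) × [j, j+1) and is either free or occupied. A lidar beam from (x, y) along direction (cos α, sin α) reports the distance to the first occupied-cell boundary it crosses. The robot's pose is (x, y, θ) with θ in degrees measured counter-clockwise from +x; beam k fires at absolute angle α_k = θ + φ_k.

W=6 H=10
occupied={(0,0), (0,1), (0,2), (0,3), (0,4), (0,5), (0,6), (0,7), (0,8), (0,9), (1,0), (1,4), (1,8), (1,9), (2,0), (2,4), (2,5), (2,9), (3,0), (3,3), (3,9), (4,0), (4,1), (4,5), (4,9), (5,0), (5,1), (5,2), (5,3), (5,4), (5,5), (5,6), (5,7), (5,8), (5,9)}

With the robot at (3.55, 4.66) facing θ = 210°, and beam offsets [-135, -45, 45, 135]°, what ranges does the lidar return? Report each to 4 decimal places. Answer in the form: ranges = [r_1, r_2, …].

beam 1: φ=-135°, α=75°
  dir = (cos 75°, sin 75°) = (0.2588, 0.9659); from cell (3,4)
  next x-line at t=1.7387, next y-line at t=0.3520; Δt_x=3.8637, Δt_y=1.0353
    y: enter (3,5) at t=0.3520
    y: enter (3,6) at t=1.3873
    x: enter (4,6) at t=1.7387
    y: enter (4,7) at t=2.4225
    y: enter (4,8) at t=3.4578
    y: enter (4,9) at t=4.4931 ← occupied
  → r_1 = 4.4931
beam 2: φ=-45°, α=165°
  dir = (cos 165°, sin 165°) = (-0.9659, 0.2588); from cell (3,4)
  next x-line at t=0.5694, next y-line at t=1.3137; Δt_x=1.0353, Δt_y=3.8637
    x: enter (2,4) at t=0.5694 ← occupied
  → r_2 = 0.5694
beam 3: φ=45°, α=255°
  dir = (cos 255°, sin 255°) = (-0.2588, -0.9659); from cell (3,4)
  next x-line at t=2.1250, next y-line at t=0.6833; Δt_x=3.8637, Δt_y=1.0353
    y: enter (3,3) at t=0.6833 ← occupied
  → r_3 = 0.6833
beam 4: φ=135°, α=345°
  dir = (cos 345°, sin 345°) = (0.9659, -0.2588); from cell (3,4)
  next x-line at t=0.4659, next y-line at t=2.5500; Δt_x=1.0353, Δt_y=3.8637
    x: enter (4,4) at t=0.4659
    x: enter (5,4) at t=1.5012 ← occupied
  → r_4 = 1.5012

ranges = [4.4931, 0.5694, 0.6833, 1.5012]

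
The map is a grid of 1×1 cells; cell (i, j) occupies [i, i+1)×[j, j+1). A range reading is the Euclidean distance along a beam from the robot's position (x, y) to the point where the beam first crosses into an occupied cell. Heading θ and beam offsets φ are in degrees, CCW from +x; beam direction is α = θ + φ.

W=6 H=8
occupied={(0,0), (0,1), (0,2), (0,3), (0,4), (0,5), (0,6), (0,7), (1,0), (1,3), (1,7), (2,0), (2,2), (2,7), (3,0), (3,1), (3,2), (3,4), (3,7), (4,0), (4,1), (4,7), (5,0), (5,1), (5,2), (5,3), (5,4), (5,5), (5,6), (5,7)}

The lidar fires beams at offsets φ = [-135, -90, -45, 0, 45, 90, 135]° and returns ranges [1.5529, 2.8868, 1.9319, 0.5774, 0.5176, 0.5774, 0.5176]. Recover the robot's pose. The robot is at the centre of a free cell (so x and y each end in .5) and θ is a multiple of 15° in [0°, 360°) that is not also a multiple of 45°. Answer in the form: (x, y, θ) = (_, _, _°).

Candidates: 18 free-cell centres × 16 headings = 288 poses. Raycast each; keep the one whose scan matches to 4 dp.
  (2.5, 4.5, 345°): beam 1 = 1.0000 ≠ 1.5529 ✗
  (4.5, 2.5, 60°): beam 1 = 0.5176 ≠ 1.5529 ✗
  (4.5, 6.5, 345°): beam 1 = 4.0415 ≠ 1.5529 ✗
  …
  (1.5, 4.5, 150°): r_1=1.5529, r_2=2.8868, r_3=1.9319, r_4=0.5774, r_5=0.5176, r_6=0.5774, r_7=0.5176 — all match ✓
Unique over the lattice → pose = (1.5, 4.5, 150°).

(x, y, θ) = (1.5, 4.5, 150°)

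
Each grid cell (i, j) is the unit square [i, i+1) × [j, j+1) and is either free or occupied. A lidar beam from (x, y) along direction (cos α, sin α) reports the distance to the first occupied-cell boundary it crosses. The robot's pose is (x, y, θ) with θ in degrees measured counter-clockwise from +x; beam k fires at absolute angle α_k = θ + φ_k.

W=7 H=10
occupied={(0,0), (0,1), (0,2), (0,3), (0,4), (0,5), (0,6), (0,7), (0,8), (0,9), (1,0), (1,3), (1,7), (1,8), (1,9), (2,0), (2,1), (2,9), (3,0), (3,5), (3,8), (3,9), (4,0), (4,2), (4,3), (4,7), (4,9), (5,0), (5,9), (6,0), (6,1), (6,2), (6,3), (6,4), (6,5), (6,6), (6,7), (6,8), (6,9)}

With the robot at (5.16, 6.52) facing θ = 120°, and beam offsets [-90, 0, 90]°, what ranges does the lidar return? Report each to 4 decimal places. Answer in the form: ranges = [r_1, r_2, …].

ranges = [0.9699, 0.5543, 1.3395]

beam 1: φ=-90°, α=30°
  direction (0.8660, 0.5000); cell (5,6); t to first gridline: x 0.9699, y 0.9600 (then +1.1547 / +2.0000)
    (5,7) via y @ 0.9600
    (6,7) via x @ 0.9699  # hit
  → r_1 = 0.9699
beam 2: φ=0°, α=120°
  direction (-0.5000, 0.8660); cell (5,6); t to first gridline: x 0.3200, y 0.5543 (then +2.0000 / +1.1547)
    (4,6) via x @ 0.3200
    (4,7) via y @ 0.5543  # hit
  → r_2 = 0.5543
beam 3: φ=90°, α=210°
  direction (-0.8660, -0.5000); cell (5,6); t to first gridline: x 0.1848, y 1.0400 (then +1.1547 / +2.0000)
    (4,6) via x @ 0.1848
    (4,5) via y @ 1.0400
    (3,5) via x @ 1.3395  # hit
  → r_3 = 1.3395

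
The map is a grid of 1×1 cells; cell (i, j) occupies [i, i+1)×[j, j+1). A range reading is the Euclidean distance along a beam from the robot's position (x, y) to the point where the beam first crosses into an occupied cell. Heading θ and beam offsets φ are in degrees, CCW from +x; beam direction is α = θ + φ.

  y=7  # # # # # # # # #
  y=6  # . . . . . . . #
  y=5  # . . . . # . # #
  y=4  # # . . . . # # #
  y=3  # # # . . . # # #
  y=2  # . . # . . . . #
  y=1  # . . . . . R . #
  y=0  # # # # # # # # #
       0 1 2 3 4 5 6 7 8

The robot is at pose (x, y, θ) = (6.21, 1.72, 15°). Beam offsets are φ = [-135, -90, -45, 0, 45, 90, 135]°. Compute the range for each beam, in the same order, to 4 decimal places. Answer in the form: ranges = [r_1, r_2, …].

ranges = [0.8314, 0.7454, 1.4400, 1.8531, 1.4780, 3.3957, 2.5519]

beam 1: φ=-135°, α=240°
  direction (-0.5000, -0.8660); cell (6,1); t to first gridline: x 0.4200, y 0.8314 (then +2.0000 / +1.1547)
    (5,1) via x @ 0.4200
    (5,0) via y @ 0.8314  # hit
  → r_1 = 0.8314
beam 2: φ=-90°, α=285°
  direction (0.2588, -0.9659); cell (6,1); t to first gridline: x 3.0523, y 0.7454 (then +3.8637 / +1.0353)
    (6,0) via y @ 0.7454  # hit
  → r_2 = 0.7454
beam 3: φ=-45°, α=330°
  direction (0.8660, -0.5000); cell (6,1); t to first gridline: x 0.9122, y 1.4400 (then +1.1547 / +2.0000)
    (7,1) via x @ 0.9122
    (7,0) via y @ 1.4400  # hit
  → r_3 = 1.4400
beam 4: φ=0°, α=15°
  direction (0.9659, 0.2588); cell (6,1); t to first gridline: x 0.8179, y 1.0818 (then +1.0353 / +3.8637)
    (7,1) via x @ 0.8179
    (7,2) via y @ 1.0818
    (8,2) via x @ 1.8531  # hit
  → r_4 = 1.8531
beam 5: φ=45°, α=60°
  direction (0.5000, 0.8660); cell (6,1); t to first gridline: x 1.5800, y 0.3233 (then +2.0000 / +1.1547)
    (6,2) via y @ 0.3233
    (6,3) via y @ 1.4780  # hit
  → r_5 = 1.4780
beam 6: φ=90°, α=105°
  direction (-0.2588, 0.9659); cell (6,1); t to first gridline: x 0.8114, y 0.2899 (then +3.8637 / +1.0353)
    (6,2) via y @ 0.2899
    (5,2) via x @ 0.8114
    (5,3) via y @ 1.3252
    (5,4) via y @ 2.3604
    (5,5) via y @ 3.3957  # hit
  → r_6 = 3.3957
beam 7: φ=135°, α=150°
  direction (-0.8660, 0.5000); cell (6,1); t to first gridline: x 0.2425, y 0.5600 (then +1.1547 / +2.0000)
    (5,1) via x @ 0.2425
    (5,2) via y @ 0.5600
    (4,2) via x @ 1.3972
    (3,2) via x @ 2.5519  # hit
  → r_7 = 2.5519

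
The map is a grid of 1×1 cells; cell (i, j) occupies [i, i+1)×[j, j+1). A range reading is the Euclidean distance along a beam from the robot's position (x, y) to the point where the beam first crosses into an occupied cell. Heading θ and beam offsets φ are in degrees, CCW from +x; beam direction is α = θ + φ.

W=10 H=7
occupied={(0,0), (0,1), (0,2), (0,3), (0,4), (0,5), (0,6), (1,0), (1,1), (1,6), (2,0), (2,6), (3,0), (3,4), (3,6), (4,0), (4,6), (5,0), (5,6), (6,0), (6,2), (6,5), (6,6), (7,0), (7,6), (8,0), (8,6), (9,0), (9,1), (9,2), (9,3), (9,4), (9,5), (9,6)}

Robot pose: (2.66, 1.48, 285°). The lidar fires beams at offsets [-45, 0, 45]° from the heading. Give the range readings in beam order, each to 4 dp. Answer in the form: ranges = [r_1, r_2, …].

ranges = [0.5543, 0.4969, 0.9600]

beam 1: φ=-45°, α=240°
  d=(-0.5000,-0.8660)  start (2,1)  tX=1.3200 tY=0.5543  stride 1/|dx|=2.0000 1/|dy|=1.1547
    cross y-line → (2,0), t=0.5543 (wall)
  → r_1 = 0.5543
beam 2: φ=0°, α=285°
  d=(0.2588,-0.9659)  start (2,1)  tX=1.3137 tY=0.4969  stride 1/|dx|=3.8637 1/|dy|=1.0353
    cross y-line → (2,0), t=0.4969 (wall)
  → r_2 = 0.4969
beam 3: φ=45°, α=330°
  d=(0.8660,-0.5000)  start (2,1)  tX=0.3926 tY=0.9600  stride 1/|dx|=1.1547 1/|dy|=2.0000
    cross x-line → (3,1), t=0.3926
    cross y-line → (3,0), t=0.9600 (wall)
  → r_3 = 0.9600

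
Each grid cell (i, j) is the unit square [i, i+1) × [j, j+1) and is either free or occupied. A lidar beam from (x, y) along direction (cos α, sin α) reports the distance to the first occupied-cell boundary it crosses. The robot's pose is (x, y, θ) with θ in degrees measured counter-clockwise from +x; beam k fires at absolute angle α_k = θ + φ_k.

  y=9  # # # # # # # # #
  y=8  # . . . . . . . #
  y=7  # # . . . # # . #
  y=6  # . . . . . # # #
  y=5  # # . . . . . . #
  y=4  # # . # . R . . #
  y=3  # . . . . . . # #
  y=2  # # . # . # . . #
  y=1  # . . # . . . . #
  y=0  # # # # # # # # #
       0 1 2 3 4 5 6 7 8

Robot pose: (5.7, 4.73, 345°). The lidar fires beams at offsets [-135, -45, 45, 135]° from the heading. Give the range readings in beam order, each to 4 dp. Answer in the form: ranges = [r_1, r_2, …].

ranges = [4.2724, 4.3070, 2.5400, 4.9306]

beam 1: φ=-135°, α=210°
  cosα=-0.8660 sinα=-0.5000 | (5,4) | tMaxX 0.8083 tMaxY 1.4600 | tΔX 1.1547 tΔY 2.0000
    t=0.8083 [x] (4,4)
    t=1.4600 [y] (4,3)
    t=1.9630 [x] (3,3)
    t=3.1177 [x] (2,3)
    t=3.4600 [y] (2,2)
    t=4.2724 [x] (1,2) — stop
  → r_1 = 4.2724
beam 2: φ=-45°, α=300°
  cosα=0.5000 sinα=-0.8660 | (5,4) | tMaxX 0.6000 tMaxY 0.8429 | tΔX 2.0000 tΔY 1.1547
    t=0.6000 [x] (6,4)
    t=0.8429 [y] (6,3)
    t=1.9976 [y] (6,2)
    t=2.6000 [x] (7,2)
    t=3.1523 [y] (7,1)
    t=4.3070 [y] (7,0) — stop
  → r_2 = 4.3070
beam 3: φ=45°, α=30°
  cosα=0.8660 sinα=0.5000 | (5,4) | tMaxX 0.3464 tMaxY 0.5400 | tΔX 1.1547 tΔY 2.0000
    t=0.3464 [x] (6,4)
    t=0.5400 [y] (6,5)
    t=1.5011 [x] (7,5)
    t=2.5400 [y] (7,6) — stop
  → r_3 = 2.5400
beam 4: φ=135°, α=120°
  cosα=-0.5000 sinα=0.8660 | (5,4) | tMaxX 1.4000 tMaxY 0.3118 | tΔX 2.0000 tΔY 1.1547
    t=0.3118 [y] (5,5)
    t=1.4000 [x] (4,5)
    t=1.4665 [y] (4,6)
    t=2.6212 [y] (4,7)
    t=3.4000 [x] (3,7)
    t=3.7759 [y] (3,8)
    t=4.9306 [y] (3,9) — stop
  → r_4 = 4.9306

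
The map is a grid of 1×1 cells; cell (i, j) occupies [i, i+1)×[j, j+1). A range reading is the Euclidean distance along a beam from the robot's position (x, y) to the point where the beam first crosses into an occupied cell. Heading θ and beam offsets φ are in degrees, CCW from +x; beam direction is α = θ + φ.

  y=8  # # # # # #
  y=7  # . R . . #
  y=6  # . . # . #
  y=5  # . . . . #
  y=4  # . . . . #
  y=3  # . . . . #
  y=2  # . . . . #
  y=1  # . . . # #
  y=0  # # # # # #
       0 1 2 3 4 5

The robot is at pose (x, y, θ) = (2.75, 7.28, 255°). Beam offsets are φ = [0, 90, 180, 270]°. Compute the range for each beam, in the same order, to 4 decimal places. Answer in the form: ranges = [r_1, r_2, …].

ranges = [6.5015, 1.0818, 0.7454, 1.8117]

beam 1: φ=0°, α=255°
  d=(-0.2588,-0.9659)  start (2,7)  tX=2.8978 tY=0.2899  stride 1/|dx|=3.8637 1/|dy|=1.0353
    cross y-line → (2,6), t=0.2899
    cross y-line → (2,5), t=1.3252
    cross y-line → (2,4), t=2.3604
    cross x-line → (1,4), t=2.8978
    cross y-line → (1,3), t=3.3957
    cross y-line → (1,2), t=4.4310
    cross y-line → (1,1), t=5.4663
    cross y-line → (1,0), t=6.5015 (wall)
  → r_1 = 6.5015
beam 2: φ=90°, α=345°
  d=(0.9659,-0.2588)  start (2,7)  tX=0.2588 tY=1.0818  stride 1/|dx|=1.0353 1/|dy|=3.8637
    cross x-line → (3,7), t=0.2588
    cross y-line → (3,6), t=1.0818 (wall)
  → r_2 = 1.0818
beam 3: φ=180°, α=75°
  d=(0.2588,0.9659)  start (2,7)  tX=0.9659 tY=0.7454  stride 1/|dx|=3.8637 1/|dy|=1.0353
    cross y-line → (2,8), t=0.7454 (wall)
  → r_3 = 0.7454
beam 4: φ=270°, α=165°
  d=(-0.9659,0.2588)  start (2,7)  tX=0.7765 tY=2.7819  stride 1/|dx|=1.0353 1/|dy|=3.8637
    cross x-line → (1,7), t=0.7765
    cross x-line → (0,7), t=1.8117 (wall)
  → r_4 = 1.8117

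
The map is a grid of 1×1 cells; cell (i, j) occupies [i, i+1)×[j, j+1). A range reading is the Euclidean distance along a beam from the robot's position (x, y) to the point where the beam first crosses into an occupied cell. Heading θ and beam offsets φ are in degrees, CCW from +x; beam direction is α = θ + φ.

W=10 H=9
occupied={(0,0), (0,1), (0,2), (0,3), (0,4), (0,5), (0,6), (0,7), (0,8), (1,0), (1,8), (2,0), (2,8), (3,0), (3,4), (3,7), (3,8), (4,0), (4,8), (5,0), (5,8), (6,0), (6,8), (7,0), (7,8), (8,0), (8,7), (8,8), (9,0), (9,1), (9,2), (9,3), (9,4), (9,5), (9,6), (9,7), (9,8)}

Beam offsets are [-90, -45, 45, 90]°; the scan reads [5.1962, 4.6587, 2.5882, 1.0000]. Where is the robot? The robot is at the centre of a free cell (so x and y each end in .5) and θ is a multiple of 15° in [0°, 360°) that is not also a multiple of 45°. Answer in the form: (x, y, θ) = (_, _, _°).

Enumerate (i+0.5, j+0.5, θ) over the 53 free cells and 16 admissible headings. For each, cast all 4 beams and compare to the given ranges.
  (2.5, 3.5, 105°): beam 1 = 6.7293 ≠ 5.1962 ✗
  (1.5, 4.5, 300°): beam 1 = 0.5774 ≠ 5.1962 ✗
  (1.5, 1.5, 120°): beam 1 = 8.6603 ≠ 5.1962 ✗
  …
  (8.5, 3.5, 210°): r_1=5.1962, r_2=4.6587, r_3=2.5882, r_4=1.0000 — all match ✓
Unique over the lattice → pose = (8.5, 3.5, 210°).

(x, y, θ) = (8.5, 3.5, 210°)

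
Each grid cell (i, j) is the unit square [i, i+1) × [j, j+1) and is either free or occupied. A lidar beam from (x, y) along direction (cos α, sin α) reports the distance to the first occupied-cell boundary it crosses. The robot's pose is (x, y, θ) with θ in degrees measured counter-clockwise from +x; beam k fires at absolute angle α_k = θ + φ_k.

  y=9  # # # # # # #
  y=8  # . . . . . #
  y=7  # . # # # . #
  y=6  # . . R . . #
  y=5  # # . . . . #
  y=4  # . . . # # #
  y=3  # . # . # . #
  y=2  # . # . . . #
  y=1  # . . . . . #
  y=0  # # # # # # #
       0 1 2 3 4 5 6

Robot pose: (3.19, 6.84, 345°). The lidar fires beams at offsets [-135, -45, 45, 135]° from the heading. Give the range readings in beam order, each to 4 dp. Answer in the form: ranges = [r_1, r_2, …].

ranges = [1.6800, 2.1246, 0.3200, 0.1848]

beam 1: φ=-135°, α=210°
  cosα=-0.8660 sinα=-0.5000 | (3,6) | tMaxX 0.2194 tMaxY 1.6800 | tΔX 1.1547 tΔY 2.0000
    t=0.2194 [x] (2,6)
    t=1.3741 [x] (1,6)
    t=1.6800 [y] (1,5) — stop
  → r_1 = 1.6800
beam 2: φ=-45°, α=300°
  cosα=0.5000 sinα=-0.8660 | (3,6) | tMaxX 1.6200 tMaxY 0.9699 | tΔX 2.0000 tΔY 1.1547
    t=0.9699 [y] (3,5)
    t=1.6200 [x] (4,5)
    t=2.1246 [y] (4,4) — stop
  → r_2 = 2.1246
beam 3: φ=45°, α=30°
  cosα=0.8660 sinα=0.5000 | (3,6) | tMaxX 0.9353 tMaxY 0.3200 | tΔX 1.1547 tΔY 2.0000
    t=0.3200 [y] (3,7) — stop
  → r_3 = 0.3200
beam 4: φ=135°, α=120°
  cosα=-0.5000 sinα=0.8660 | (3,6) | tMaxX 0.3800 tMaxY 0.1848 | tΔX 2.0000 tΔY 1.1547
    t=0.1848 [y] (3,7) — stop
  → r_4 = 0.1848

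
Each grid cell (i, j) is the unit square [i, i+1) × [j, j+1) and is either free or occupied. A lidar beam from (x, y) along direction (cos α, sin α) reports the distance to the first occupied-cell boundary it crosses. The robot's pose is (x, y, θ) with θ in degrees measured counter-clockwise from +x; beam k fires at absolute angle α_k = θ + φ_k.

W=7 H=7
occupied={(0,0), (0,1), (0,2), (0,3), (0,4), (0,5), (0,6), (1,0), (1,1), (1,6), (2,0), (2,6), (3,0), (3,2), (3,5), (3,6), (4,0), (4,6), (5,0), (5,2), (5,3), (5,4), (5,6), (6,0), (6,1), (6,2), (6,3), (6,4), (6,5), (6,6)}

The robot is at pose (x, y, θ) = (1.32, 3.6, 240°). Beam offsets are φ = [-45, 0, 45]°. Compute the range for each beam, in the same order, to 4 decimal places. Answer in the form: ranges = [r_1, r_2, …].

ranges = [0.3313, 0.6400, 1.6564]

beam 1: φ=-45°, α=195°
  d=(-0.9659,-0.2588)  start (1,3)  tX=0.3313 tY=2.3182  stride 1/|dx|=1.0353 1/|dy|=3.8637
    cross x-line → (0,3), t=0.3313 (wall)
  → r_1 = 0.3313
beam 2: φ=0°, α=240°
  d=(-0.5000,-0.8660)  start (1,3)  tX=0.6400 tY=0.6928  stride 1/|dx|=2.0000 1/|dy|=1.1547
    cross x-line → (0,3), t=0.6400 (wall)
  → r_2 = 0.6400
beam 3: φ=45°, α=285°
  d=(0.2588,-0.9659)  start (1,3)  tX=2.6273 tY=0.6212  stride 1/|dx|=3.8637 1/|dy|=1.0353
    cross y-line → (1,2), t=0.6212
    cross y-line → (1,1), t=1.6564 (wall)
  → r_3 = 1.6564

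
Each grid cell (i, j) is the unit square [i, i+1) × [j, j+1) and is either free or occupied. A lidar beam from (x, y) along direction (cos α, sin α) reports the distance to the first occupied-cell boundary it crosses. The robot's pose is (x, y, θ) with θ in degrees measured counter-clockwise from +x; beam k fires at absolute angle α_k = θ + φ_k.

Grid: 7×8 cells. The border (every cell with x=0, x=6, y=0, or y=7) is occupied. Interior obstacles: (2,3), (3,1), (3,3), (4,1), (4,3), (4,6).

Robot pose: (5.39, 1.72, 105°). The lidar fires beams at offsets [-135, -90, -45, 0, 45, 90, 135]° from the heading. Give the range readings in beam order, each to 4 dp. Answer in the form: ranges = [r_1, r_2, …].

beam 1: φ=-135°, α=330°
  d=(0.8660,-0.5000)  start (5,1)  tX=0.7044 tY=1.4400  stride 1/|dx|=1.1547 1/|dy|=2.0000
    cross x-line → (6,1), t=0.7044 (wall)
  → r_1 = 0.7044
beam 2: φ=-90°, α=15°
  d=(0.9659,0.2588)  start (5,1)  tX=0.6315 tY=1.0818  stride 1/|dx|=1.0353 1/|dy|=3.8637
    cross x-line → (6,1), t=0.6315 (wall)
  → r_2 = 0.6315
beam 3: φ=-45°, α=60°
  d=(0.5000,0.8660)  start (5,1)  tX=1.2200 tY=0.3233  stride 1/|dx|=2.0000 1/|dy|=1.1547
    cross y-line → (5,2), t=0.3233
    cross x-line → (6,2), t=1.2200 (wall)
  → r_3 = 1.2200
beam 4: φ=0°, α=105°
  d=(-0.2588,0.9659)  start (5,1)  tX=1.5068 tY=0.2899  stride 1/|dx|=3.8637 1/|dy|=1.0353
    cross y-line → (5,2), t=0.2899
    cross y-line → (5,3), t=1.3252
    cross x-line → (4,3), t=1.5068 (wall)
  → r_4 = 1.5068
beam 5: φ=45°, α=150°
  d=(-0.8660,0.5000)  start (5,1)  tX=0.4503 tY=0.5600  stride 1/|dx|=1.1547 1/|dy|=2.0000
    cross x-line → (4,1), t=0.4503 (wall)
  → r_5 = 0.4503
beam 6: φ=90°, α=195°
  d=(-0.9659,-0.2588)  start (5,1)  tX=0.4038 tY=2.7819  stride 1/|dx|=1.0353 1/|dy|=3.8637
    cross x-line → (4,1), t=0.4038 (wall)
  → r_6 = 0.4038
beam 7: φ=135°, α=240°
  d=(-0.5000,-0.8660)  start (5,1)  tX=0.7800 tY=0.8314  stride 1/|dx|=2.0000 1/|dy|=1.1547
    cross x-line → (4,1), t=0.7800 (wall)
  → r_7 = 0.7800

ranges = [0.7044, 0.6315, 1.2200, 1.5068, 0.4503, 0.4038, 0.7800]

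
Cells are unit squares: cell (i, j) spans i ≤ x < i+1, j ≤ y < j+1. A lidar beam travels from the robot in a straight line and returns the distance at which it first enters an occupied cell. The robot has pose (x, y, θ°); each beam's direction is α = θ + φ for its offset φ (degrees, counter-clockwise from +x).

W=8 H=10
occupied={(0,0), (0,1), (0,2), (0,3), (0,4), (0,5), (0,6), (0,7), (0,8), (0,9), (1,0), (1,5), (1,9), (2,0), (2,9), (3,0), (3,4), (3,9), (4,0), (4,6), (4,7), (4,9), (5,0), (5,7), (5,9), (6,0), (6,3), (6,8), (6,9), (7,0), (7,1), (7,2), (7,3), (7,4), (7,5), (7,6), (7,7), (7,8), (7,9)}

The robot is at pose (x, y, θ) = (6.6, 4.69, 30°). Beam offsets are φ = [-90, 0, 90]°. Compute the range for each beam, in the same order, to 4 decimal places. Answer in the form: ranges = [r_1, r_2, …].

beam 1: φ=-90°, α=300°
  d=(0.5000,-0.8660)  start (6,4)  tX=0.8000 tY=0.7967  stride 1/|dx|=2.0000 1/|dy|=1.1547
    cross y-line → (6,3), t=0.7967 (wall)
  → r_1 = 0.7967
beam 2: φ=0°, α=30°
  d=(0.8660,0.5000)  start (6,4)  tX=0.4619 tY=0.6200  stride 1/|dx|=1.1547 1/|dy|=2.0000
    cross x-line → (7,4), t=0.4619 (wall)
  → r_2 = 0.4619
beam 3: φ=90°, α=120°
  d=(-0.5000,0.8660)  start (6,4)  tX=1.2000 tY=0.3580  stride 1/|dx|=2.0000 1/|dy|=1.1547
    cross y-line → (6,5), t=0.3580
    cross x-line → (5,5), t=1.2000
    cross y-line → (5,6), t=1.5127
    cross y-line → (5,7), t=2.6674 (wall)
  → r_3 = 2.6674

ranges = [0.7967, 0.4619, 2.6674]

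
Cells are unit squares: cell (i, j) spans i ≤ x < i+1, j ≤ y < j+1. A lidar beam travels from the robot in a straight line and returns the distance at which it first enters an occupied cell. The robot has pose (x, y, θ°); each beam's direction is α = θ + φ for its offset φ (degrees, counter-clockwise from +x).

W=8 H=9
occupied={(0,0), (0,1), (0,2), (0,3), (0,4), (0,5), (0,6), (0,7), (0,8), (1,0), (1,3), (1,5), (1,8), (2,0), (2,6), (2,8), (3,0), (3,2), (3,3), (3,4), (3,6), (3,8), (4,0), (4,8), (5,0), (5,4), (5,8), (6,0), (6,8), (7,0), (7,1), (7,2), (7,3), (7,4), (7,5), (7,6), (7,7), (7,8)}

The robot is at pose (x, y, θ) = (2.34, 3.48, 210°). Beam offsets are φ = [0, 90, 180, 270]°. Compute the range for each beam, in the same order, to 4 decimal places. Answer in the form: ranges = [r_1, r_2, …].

beam 1: φ=0°, α=210°
  dir = (cos 210°, sin 210°) = (-0.8660, -0.5000); from cell (2,3)
  next x-line at t=0.3926, next y-line at t=0.9600; Δt_x=1.1547, Δt_y=2.0000
    x: enter (1,3) at t=0.3926 ← occupied
  → r_1 = 0.3926
beam 2: φ=90°, α=300°
  dir = (cos 300°, sin 300°) = (0.5000, -0.8660); from cell (2,3)
  next x-line at t=1.3200, next y-line at t=0.5543; Δt_x=2.0000, Δt_y=1.1547
    y: enter (2,2) at t=0.5543
    x: enter (3,2) at t=1.3200 ← occupied
  → r_2 = 1.3200
beam 3: φ=180°, α=30°
  dir = (cos 30°, sin 30°) = (0.8660, 0.5000); from cell (2,3)
  next x-line at t=0.7621, next y-line at t=1.0400; Δt_x=1.1547, Δt_y=2.0000
    x: enter (3,3) at t=0.7621 ← occupied
  → r_3 = 0.7621
beam 4: φ=270°, α=120°
  dir = (cos 120°, sin 120°) = (-0.5000, 0.8660); from cell (2,3)
  next x-line at t=0.6800, next y-line at t=0.6004; Δt_x=2.0000, Δt_y=1.1547
    y: enter (2,4) at t=0.6004
    x: enter (1,4) at t=0.6800
    y: enter (1,5) at t=1.7551 ← occupied
  → r_4 = 1.7551

ranges = [0.3926, 1.3200, 0.7621, 1.7551]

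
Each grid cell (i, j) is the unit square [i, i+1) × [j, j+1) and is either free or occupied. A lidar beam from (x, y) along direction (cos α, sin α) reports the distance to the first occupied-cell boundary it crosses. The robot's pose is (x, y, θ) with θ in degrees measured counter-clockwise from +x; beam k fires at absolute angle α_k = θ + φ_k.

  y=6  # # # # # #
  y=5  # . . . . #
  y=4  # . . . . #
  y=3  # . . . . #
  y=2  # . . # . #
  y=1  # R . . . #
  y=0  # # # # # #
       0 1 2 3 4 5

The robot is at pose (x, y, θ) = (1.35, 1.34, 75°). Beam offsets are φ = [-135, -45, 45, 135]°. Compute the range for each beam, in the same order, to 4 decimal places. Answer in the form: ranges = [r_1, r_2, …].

beam 1: φ=-135°, α=300°
  d=(0.5000,-0.8660)  start (1,1)  tX=1.3000 tY=0.3926  stride 1/|dx|=2.0000 1/|dy|=1.1547
    cross y-line → (1,0), t=0.3926 (wall)
  → r_1 = 0.3926
beam 2: φ=-45°, α=30°
  d=(0.8660,0.5000)  start (1,1)  tX=0.7506 tY=1.3200  stride 1/|dx|=1.1547 1/|dy|=2.0000
    cross x-line → (2,1), t=0.7506
    cross y-line → (2,2), t=1.3200
    cross x-line → (3,2), t=1.9053 (wall)
  → r_2 = 1.9053
beam 3: φ=45°, α=120°
  d=(-0.5000,0.8660)  start (1,1)  tX=0.7000 tY=0.7621  stride 1/|dx|=2.0000 1/|dy|=1.1547
    cross x-line → (0,1), t=0.7000 (wall)
  → r_3 = 0.7000
beam 4: φ=135°, α=210°
  d=(-0.8660,-0.5000)  start (1,1)  tX=0.4041 tY=0.6800  stride 1/|dx|=1.1547 1/|dy|=2.0000
    cross x-line → (0,1), t=0.4041 (wall)
  → r_4 = 0.4041

ranges = [0.3926, 1.9053, 0.7000, 0.4041]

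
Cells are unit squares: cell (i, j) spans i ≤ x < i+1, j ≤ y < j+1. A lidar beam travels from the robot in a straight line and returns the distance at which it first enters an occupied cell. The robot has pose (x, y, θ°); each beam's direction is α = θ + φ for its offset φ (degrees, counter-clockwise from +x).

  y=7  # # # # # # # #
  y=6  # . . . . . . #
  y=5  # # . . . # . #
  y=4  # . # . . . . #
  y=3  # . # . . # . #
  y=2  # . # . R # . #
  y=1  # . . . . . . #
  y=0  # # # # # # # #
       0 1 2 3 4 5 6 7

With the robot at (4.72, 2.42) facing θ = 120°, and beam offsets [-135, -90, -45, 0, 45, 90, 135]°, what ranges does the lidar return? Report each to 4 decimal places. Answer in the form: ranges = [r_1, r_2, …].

ranges = [0.2899, 0.3233, 1.0818, 5.2885, 1.7807, 2.8400, 1.4701]

beam 1: φ=-135°, α=345°
  direction (0.9659, -0.2588); cell (4,2); t to first gridline: x 0.2899, y 1.6228 (then +1.0353 / +3.8637)
    (5,2) via x @ 0.2899  # hit
  → r_1 = 0.2899
beam 2: φ=-90°, α=30°
  direction (0.8660, 0.5000); cell (4,2); t to first gridline: x 0.3233, y 1.1600 (then +1.1547 / +2.0000)
    (5,2) via x @ 0.3233  # hit
  → r_2 = 0.3233
beam 3: φ=-45°, α=75°
  direction (0.2588, 0.9659); cell (4,2); t to first gridline: x 1.0818, y 0.6005 (then +3.8637 / +1.0353)
    (4,3) via y @ 0.6005
    (5,3) via x @ 1.0818  # hit
  → r_3 = 1.0818
beam 4: φ=0°, α=120°
  direction (-0.5000, 0.8660); cell (4,2); t to first gridline: x 1.4400, y 0.6697 (then +2.0000 / +1.1547)
    (4,3) via y @ 0.6697
    (3,3) via x @ 1.4400
    (3,4) via y @ 1.8244
    (3,5) via y @ 2.9791
    (2,5) via x @ 3.4400
    (2,6) via y @ 4.1338
    (2,7) via y @ 5.2885  # hit
  → r_4 = 5.2885
beam 5: φ=45°, α=165°
  direction (-0.9659, 0.2588); cell (4,2); t to first gridline: x 0.7454, y 2.2409 (then +1.0353 / +3.8637)
    (3,2) via x @ 0.7454
    (2,2) via x @ 1.7807  # hit
  → r_5 = 1.7807
beam 6: φ=90°, α=210°
  direction (-0.8660, -0.5000); cell (4,2); t to first gridline: x 0.8314, y 0.8400 (then +1.1547 / +2.0000)
    (3,2) via x @ 0.8314
    (3,1) via y @ 0.8400
    (2,1) via x @ 1.9861
    (2,0) via y @ 2.8400  # hit
  → r_6 = 2.8400
beam 7: φ=135°, α=255°
  direction (-0.2588, -0.9659); cell (4,2); t to first gridline: x 2.7819, y 0.4348 (then +3.8637 / +1.0353)
    (4,1) via y @ 0.4348
    (4,0) via y @ 1.4701  # hit
  → r_7 = 1.4701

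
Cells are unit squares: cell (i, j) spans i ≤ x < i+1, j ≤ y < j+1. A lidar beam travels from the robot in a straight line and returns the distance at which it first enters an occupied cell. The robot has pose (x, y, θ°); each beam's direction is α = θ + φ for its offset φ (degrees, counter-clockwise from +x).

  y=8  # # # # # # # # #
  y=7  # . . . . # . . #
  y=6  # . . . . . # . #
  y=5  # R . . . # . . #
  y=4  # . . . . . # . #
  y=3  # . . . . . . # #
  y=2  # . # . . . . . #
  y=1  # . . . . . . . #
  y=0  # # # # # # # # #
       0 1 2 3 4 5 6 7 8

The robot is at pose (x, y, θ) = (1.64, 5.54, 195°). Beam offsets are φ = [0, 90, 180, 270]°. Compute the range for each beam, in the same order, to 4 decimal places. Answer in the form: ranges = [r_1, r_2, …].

beam 1: φ=0°, α=195°
  cosα=-0.9659 sinα=-0.2588 | (1,5) | tMaxX 0.6626 tMaxY 2.0864 | tΔX 1.0353 tΔY 3.8637
    t=0.6626 [x] (0,5) — stop
  → r_1 = 0.6626
beam 2: φ=90°, α=285°
  cosα=0.2588 sinα=-0.9659 | (1,5) | tMaxX 1.3909 tMaxY 0.5590 | tΔX 3.8637 tΔY 1.0353
    t=0.5590 [y] (1,4)
    t=1.3909 [x] (2,4)
    t=1.5943 [y] (2,3)
    t=2.6296 [y] (2,2) — stop
  → r_2 = 2.6296
beam 3: φ=180°, α=15°
  cosα=0.9659 sinα=0.2588 | (1,5) | tMaxX 0.3727 tMaxY 1.7773 | tΔX 1.0353 tΔY 3.8637
    t=0.3727 [x] (2,5)
    t=1.4080 [x] (3,5)
    t=1.7773 [y] (3,6)
    t=2.4433 [x] (4,6)
    t=3.4785 [x] (5,6)
    t=4.5138 [x] (6,6) — stop
  → r_3 = 4.5138
beam 4: φ=270°, α=105°
  cosα=-0.2588 sinα=0.9659 | (1,5) | tMaxX 2.4728 tMaxY 0.4762 | tΔX 3.8637 tΔY 1.0353
    t=0.4762 [y] (1,6)
    t=1.5115 [y] (1,7)
    t=2.4728 [x] (0,7) — stop
  → r_4 = 2.4728

ranges = [0.6626, 2.6296, 4.5138, 2.4728]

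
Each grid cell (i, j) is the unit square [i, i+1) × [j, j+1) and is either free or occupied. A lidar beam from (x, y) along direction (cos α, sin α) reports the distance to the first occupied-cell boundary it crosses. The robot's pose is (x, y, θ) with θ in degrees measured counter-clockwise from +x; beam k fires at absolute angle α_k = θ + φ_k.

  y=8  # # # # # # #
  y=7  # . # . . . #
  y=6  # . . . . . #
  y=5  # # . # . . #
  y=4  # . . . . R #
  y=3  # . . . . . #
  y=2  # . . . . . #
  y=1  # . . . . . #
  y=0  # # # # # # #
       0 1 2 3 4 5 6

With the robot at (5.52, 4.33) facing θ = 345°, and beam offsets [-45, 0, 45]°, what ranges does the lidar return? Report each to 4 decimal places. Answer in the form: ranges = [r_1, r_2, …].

ranges = [0.9600, 0.4969, 0.5543]

beam 1: φ=-45°, α=300°
  cosα=0.5000 sinα=-0.8660 | (5,4) | tMaxX 0.9600 tMaxY 0.3811 | tΔX 2.0000 tΔY 1.1547
    t=0.3811 [y] (5,3)
    t=0.9600 [x] (6,3) — stop
  → r_1 = 0.9600
beam 2: φ=0°, α=345°
  cosα=0.9659 sinα=-0.2588 | (5,4) | tMaxX 0.4969 tMaxY 1.2750 | tΔX 1.0353 tΔY 3.8637
    t=0.4969 [x] (6,4) — stop
  → r_2 = 0.4969
beam 3: φ=45°, α=30°
  cosα=0.8660 sinα=0.5000 | (5,4) | tMaxX 0.5543 tMaxY 1.3400 | tΔX 1.1547 tΔY 2.0000
    t=0.5543 [x] (6,4) — stop
  → r_3 = 0.5543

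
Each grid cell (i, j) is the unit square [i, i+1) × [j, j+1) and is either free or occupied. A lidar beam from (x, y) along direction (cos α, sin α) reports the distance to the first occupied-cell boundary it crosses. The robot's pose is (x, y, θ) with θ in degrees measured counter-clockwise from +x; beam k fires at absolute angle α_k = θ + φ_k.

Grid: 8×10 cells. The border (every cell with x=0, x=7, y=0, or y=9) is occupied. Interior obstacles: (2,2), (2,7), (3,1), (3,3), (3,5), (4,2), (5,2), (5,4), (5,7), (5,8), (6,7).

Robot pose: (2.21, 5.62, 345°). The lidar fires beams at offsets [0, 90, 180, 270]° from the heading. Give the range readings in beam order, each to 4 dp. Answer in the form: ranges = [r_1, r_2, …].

beam 1: φ=0°, α=345°
  cosα=0.9659 sinα=-0.2588 | (2,5) | tMaxX 0.8179 tMaxY 2.3955 | tΔX 1.0353 tΔY 3.8637
    t=0.8179 [x] (3,5) — stop
  → r_1 = 0.8179
beam 2: φ=90°, α=75°
  cosα=0.2588 sinα=0.9659 | (2,5) | tMaxX 3.0523 tMaxY 0.3934 | tΔX 3.8637 tΔY 1.0353
    t=0.3934 [y] (2,6)
    t=1.4287 [y] (2,7) — stop
  → r_2 = 1.4287
beam 3: φ=180°, α=165°
  cosα=-0.9659 sinα=0.2588 | (2,5) | tMaxX 0.2174 tMaxY 1.4682 | tΔX 1.0353 tΔY 3.8637
    t=0.2174 [x] (1,5)
    t=1.2527 [x] (0,5) — stop
  → r_3 = 1.2527
beam 4: φ=270°, α=255°
  cosα=-0.2588 sinα=-0.9659 | (2,5) | tMaxX 0.8114 tMaxY 0.6419 | tΔX 3.8637 tΔY 1.0353
    t=0.6419 [y] (2,4)
    t=0.8114 [x] (1,4)
    t=1.6771 [y] (1,3)
    t=2.7124 [y] (1,2)
    t=3.7477 [y] (1,1)
    t=4.6751 [x] (0,1) — stop
  → r_4 = 4.6751

ranges = [0.8179, 1.4287, 1.2527, 4.6751]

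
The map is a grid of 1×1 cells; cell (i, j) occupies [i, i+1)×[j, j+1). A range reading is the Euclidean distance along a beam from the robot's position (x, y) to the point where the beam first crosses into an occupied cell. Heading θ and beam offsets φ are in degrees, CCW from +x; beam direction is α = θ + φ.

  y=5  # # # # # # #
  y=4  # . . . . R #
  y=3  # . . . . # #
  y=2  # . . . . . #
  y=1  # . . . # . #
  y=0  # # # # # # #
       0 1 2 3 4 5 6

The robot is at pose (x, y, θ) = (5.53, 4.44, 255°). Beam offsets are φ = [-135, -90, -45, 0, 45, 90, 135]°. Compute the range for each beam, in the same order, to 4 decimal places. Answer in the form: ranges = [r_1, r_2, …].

ranges = [0.6466, 2.1637, 5.2308, 0.4555, 0.5081, 0.4866, 0.5427]

beam 1: φ=-135°, α=120°
  d=(-0.5000,0.8660)  start (5,4)  tX=1.0600 tY=0.6466  stride 1/|dx|=2.0000 1/|dy|=1.1547
    cross y-line → (5,5), t=0.6466 (wall)
  → r_1 = 0.6466
beam 2: φ=-90°, α=165°
  d=(-0.9659,0.2588)  start (5,4)  tX=0.5487 tY=2.1637  stride 1/|dx|=1.0353 1/|dy|=3.8637
    cross x-line → (4,4), t=0.5487
    cross x-line → (3,4), t=1.5840
    cross y-line → (3,5), t=2.1637 (wall)
  → r_2 = 2.1637
beam 3: φ=-45°, α=210°
  d=(-0.8660,-0.5000)  start (5,4)  tX=0.6120 tY=0.8800  stride 1/|dx|=1.1547 1/|dy|=2.0000
    cross x-line → (4,4), t=0.6120
    cross y-line → (4,3), t=0.8800
    cross x-line → (3,3), t=1.7667
    cross y-line → (3,2), t=2.8800
    cross x-line → (2,2), t=2.9214
    cross x-line → (1,2), t=4.0761
    cross y-line → (1,1), t=4.8800
    cross x-line → (0,1), t=5.2308 (wall)
  → r_3 = 5.2308
beam 4: φ=0°, α=255°
  d=(-0.2588,-0.9659)  start (5,4)  tX=2.0478 tY=0.4555  stride 1/|dx|=3.8637 1/|dy|=1.0353
    cross y-line → (5,3), t=0.4555 (wall)
  → r_4 = 0.4555
beam 5: φ=45°, α=300°
  d=(0.5000,-0.8660)  start (5,4)  tX=0.9400 tY=0.5081  stride 1/|dx|=2.0000 1/|dy|=1.1547
    cross y-line → (5,3), t=0.5081 (wall)
  → r_5 = 0.5081
beam 6: φ=90°, α=345°
  d=(0.9659,-0.2588)  start (5,4)  tX=0.4866 tY=1.7000  stride 1/|dx|=1.0353 1/|dy|=3.8637
    cross x-line → (6,4), t=0.4866 (wall)
  → r_6 = 0.4866
beam 7: φ=135°, α=30°
  d=(0.8660,0.5000)  start (5,4)  tX=0.5427 tY=1.1200  stride 1/|dx|=1.1547 1/|dy|=2.0000
    cross x-line → (6,4), t=0.5427 (wall)
  → r_7 = 0.5427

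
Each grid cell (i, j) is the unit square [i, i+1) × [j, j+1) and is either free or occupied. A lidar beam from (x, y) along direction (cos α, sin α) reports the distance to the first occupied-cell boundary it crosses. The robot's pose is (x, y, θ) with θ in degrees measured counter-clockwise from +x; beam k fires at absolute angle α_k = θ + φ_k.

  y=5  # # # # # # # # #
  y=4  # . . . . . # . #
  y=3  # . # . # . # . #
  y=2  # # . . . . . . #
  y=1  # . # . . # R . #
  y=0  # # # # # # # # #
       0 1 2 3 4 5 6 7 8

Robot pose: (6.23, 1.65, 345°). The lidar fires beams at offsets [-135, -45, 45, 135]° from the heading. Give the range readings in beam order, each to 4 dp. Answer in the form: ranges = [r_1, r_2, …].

beam 1: φ=-135°, α=210°
  cosα=-0.8660 sinα=-0.5000 | (6,1) | tMaxX 0.2656 tMaxY 1.3000 | tΔX 1.1547 tΔY 2.0000
    t=0.2656 [x] (5,1) — stop
  → r_1 = 0.2656
beam 2: φ=-45°, α=300°
  cosα=0.5000 sinα=-0.8660 | (6,1) | tMaxX 1.5400 tMaxY 0.7506 | tΔX 2.0000 tΔY 1.1547
    t=0.7506 [y] (6,0) — stop
  → r_2 = 0.7506
beam 3: φ=45°, α=30°
  cosα=0.8660 sinα=0.5000 | (6,1) | tMaxX 0.8891 tMaxY 0.7000 | tΔX 1.1547 tΔY 2.0000
    t=0.7000 [y] (6,2)
    t=0.8891 [x] (7,2)
    t=2.0438 [x] (8,2) — stop
  → r_3 = 2.0438
beam 4: φ=135°, α=120°
  cosα=-0.5000 sinα=0.8660 | (6,1) | tMaxX 0.4600 tMaxY 0.4041 | tΔX 2.0000 tΔY 1.1547
    t=0.4041 [y] (6,2)
    t=0.4600 [x] (5,2)
    t=1.5588 [y] (5,3)
    t=2.4600 [x] (4,3) — stop
  → r_4 = 2.4600

ranges = [0.2656, 0.7506, 2.0438, 2.4600]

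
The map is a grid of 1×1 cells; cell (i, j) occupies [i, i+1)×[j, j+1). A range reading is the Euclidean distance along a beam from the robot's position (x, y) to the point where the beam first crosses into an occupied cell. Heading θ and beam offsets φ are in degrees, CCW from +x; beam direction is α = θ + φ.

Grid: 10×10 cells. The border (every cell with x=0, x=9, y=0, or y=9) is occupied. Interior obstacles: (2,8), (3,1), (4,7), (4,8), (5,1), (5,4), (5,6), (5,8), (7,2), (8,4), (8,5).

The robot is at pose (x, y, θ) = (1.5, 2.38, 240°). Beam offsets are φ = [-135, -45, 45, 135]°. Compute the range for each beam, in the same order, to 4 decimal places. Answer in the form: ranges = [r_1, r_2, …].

beam 1: φ=-135°, α=105°
  cosα=-0.2588 sinα=0.9659 | (1,2) | tMaxX 1.9319 tMaxY 0.6419 | tΔX 3.8637 tΔY 1.0353
    t=0.6419 [y] (1,3)
    t=1.6771 [y] (1,4)
    t=1.9319 [x] (0,4) — stop
  → r_1 = 1.9319
beam 2: φ=-45°, α=195°
  cosα=-0.9659 sinα=-0.2588 | (1,2) | tMaxX 0.5176 tMaxY 1.4682 | tΔX 1.0353 tΔY 3.8637
    t=0.5176 [x] (0,2) — stop
  → r_2 = 0.5176
beam 3: φ=45°, α=285°
  cosα=0.2588 sinα=-0.9659 | (1,2) | tMaxX 1.9319 tMaxY 0.3934 | tΔX 3.8637 tΔY 1.0353
    t=0.3934 [y] (1,1)
    t=1.4287 [y] (1,0) — stop
  → r_3 = 1.4287
beam 4: φ=135°, α=15°
  cosα=0.9659 sinα=0.2588 | (1,2) | tMaxX 0.5176 tMaxY 2.3955 | tΔX 1.0353 tΔY 3.8637
    t=0.5176 [x] (2,2)
    t=1.5529 [x] (3,2)
    t=2.3955 [y] (3,3)
    t=2.5882 [x] (4,3)
    t=3.6235 [x] (5,3)
    t=4.6587 [x] (6,3)
    t=5.6940 [x] (7,3)
    t=6.2592 [y] (7,4)
    t=6.7293 [x] (8,4) — stop
  → r_4 = 6.7293

ranges = [1.9319, 0.5176, 1.4287, 6.7293]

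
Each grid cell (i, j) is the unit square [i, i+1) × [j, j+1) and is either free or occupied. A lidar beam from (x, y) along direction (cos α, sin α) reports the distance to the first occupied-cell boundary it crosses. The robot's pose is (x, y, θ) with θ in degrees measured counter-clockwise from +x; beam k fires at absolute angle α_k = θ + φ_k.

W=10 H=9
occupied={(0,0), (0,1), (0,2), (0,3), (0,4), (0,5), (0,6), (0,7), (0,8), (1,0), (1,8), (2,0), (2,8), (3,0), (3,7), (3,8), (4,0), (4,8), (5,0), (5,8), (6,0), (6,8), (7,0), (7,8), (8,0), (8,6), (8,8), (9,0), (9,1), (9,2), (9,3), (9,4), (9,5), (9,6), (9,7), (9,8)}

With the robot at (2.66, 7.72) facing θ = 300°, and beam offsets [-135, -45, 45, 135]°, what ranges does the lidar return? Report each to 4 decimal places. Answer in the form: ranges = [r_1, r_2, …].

beam 1: φ=-135°, α=165°
  direction (-0.9659, 0.2588); cell (2,7); t to first gridline: x 0.6833, y 1.0818 (then +1.0353 / +3.8637)
    (1,7) via x @ 0.6833
    (1,8) via y @ 1.0818  # hit
  → r_1 = 1.0818
beam 2: φ=-45°, α=255°
  direction (-0.2588, -0.9659); cell (2,7); t to first gridline: x 2.5500, y 0.7454 (then +3.8637 / +1.0353)
    (2,6) via y @ 0.7454
    (2,5) via y @ 1.7807
    (1,5) via x @ 2.5500
    (1,4) via y @ 2.8160
    (1,3) via y @ 3.8512
    (1,2) via y @ 4.8865
    (1,1) via y @ 5.9218
    (0,1) via x @ 6.4137  # hit
  → r_2 = 6.4137
beam 3: φ=45°, α=345°
  direction (0.9659, -0.2588); cell (2,7); t to first gridline: x 0.3520, y 2.7819 (then +1.0353 / +3.8637)
    (3,7) via x @ 0.3520  # hit
  → r_3 = 0.3520
beam 4: φ=135°, α=75°
  direction (0.2588, 0.9659); cell (2,7); t to first gridline: x 1.3137, y 0.2899 (then +3.8637 / +1.0353)
    (2,8) via y @ 0.2899  # hit
  → r_4 = 0.2899

ranges = [1.0818, 6.4137, 0.3520, 0.2899]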